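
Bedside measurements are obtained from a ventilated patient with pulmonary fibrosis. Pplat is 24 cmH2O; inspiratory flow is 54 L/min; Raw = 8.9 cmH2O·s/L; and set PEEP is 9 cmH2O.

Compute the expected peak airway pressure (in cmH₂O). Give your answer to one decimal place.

Flow: 54 L/min ÷ 60 = 0.9 L/s.
PIP = Pplat + Raw × flow = 24 + 8.9 × 0.9 = 24 + 8.01 = 32.01 cmH2O.

32.0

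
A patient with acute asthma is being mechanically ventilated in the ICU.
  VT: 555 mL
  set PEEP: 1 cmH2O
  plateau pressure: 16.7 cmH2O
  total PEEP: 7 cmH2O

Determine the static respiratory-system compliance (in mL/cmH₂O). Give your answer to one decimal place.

End-expiratory occlusion gives total PEEP = 7 cmH2O (intrinsic PEEP = 7 − 1 = 6). Use total PEEP for the elastic gradient.
Cstat = Vt / (Pplat − PEEPtotal) = 555 / (16.7 − 7) = 555 / 9.7 = 57.216 mL/cmH2O.

57.2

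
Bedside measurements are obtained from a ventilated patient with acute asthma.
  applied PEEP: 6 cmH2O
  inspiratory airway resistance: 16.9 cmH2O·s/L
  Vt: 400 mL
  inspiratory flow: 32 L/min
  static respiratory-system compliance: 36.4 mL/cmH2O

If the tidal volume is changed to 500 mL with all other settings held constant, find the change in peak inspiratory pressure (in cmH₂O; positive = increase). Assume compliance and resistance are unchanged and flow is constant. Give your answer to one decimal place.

2.7

PIP = Vt/C + R·V̇ + PEEP (constant-flow equation of motion).
Only the elastic term changes: ΔPIP = ΔVt / C = (500 − 400) / 36.4 = 2.747 cmH2O.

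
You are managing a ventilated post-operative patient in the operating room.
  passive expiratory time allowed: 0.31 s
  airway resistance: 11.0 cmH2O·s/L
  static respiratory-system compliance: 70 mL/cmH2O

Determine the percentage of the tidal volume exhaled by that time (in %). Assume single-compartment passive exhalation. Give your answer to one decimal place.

33.1

τ = R × C = 11.0 × 70 mL/cmH2O = 11.0 × 0.070 L/cmH2O = 0.77 s.
Passive exhalation: V(t)/V₀ = e^(−t/τ) = e^(−0.31/0.77) = 0.6686.
Fraction exhaled = 1 − 0.6686 = 0.3314 → 33.14%.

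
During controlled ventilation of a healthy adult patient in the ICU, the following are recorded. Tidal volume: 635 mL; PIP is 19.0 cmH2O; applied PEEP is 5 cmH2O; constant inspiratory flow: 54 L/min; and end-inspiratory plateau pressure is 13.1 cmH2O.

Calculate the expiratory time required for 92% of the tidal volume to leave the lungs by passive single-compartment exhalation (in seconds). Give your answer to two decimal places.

Flow: 54 L/min ÷ 60 = 0.9 L/s.
R = (PIP − Pplat)/V̇ = (19.0 − 13.1) / 0.9 = 5.9/0.9 = 6.556 cmH2O·s/L.
C = Vt/(Pplat − PEEP) = 635.0 / (13.1 − 5) = 635.0/8.1 = 78.395 mL/cmH2O.
τ = R × C = 6.556 × 0.0784 L/cmH2O = 0.514 s.
t = −τ·ln(1 − 0.92) = −0.514·ln(0.08) = 1.298 s.

1.30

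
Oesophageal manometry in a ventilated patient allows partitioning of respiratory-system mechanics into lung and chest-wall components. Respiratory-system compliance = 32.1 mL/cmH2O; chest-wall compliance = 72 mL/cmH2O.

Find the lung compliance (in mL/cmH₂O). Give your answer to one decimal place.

1/CL = 1/Crs − 1/Ccw.
1/CL = 1/32.1 − 1/72 = 0.01726.
CL = 57.937 mL/cmH2O.

57.9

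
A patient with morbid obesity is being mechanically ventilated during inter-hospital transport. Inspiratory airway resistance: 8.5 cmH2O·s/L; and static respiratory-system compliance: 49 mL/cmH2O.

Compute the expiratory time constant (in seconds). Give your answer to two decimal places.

τ = R × C = 8.5 × 49 mL/cmH2O = 8.5 × 0.049 L/cmH2O = 0.4165 s.

0.42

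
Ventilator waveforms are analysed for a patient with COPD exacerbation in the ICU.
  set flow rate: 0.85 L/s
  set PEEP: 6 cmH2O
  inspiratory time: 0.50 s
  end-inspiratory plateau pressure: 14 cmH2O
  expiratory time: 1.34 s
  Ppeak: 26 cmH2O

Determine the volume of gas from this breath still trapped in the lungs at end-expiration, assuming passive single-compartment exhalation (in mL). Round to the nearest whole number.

Vt = flow × Ti = 0.85 L/s × 0.50 s × 1000 mL/L = 425.0 mL.
R = (PIP − Pplat)/V̇ = (26 − 14) / 0.85 = 12.0/0.85 = 14.118 cmH2O·s/L.
C = Vt/(Pplat − PEEP) = 425.0 / (14 − 6) = 425.0/8.0 = 53.125 mL/cmH2O.
τ = R × C = 14.118 × 0.05313 L/cmH2O = 0.7501 s.
Fraction remaining = e^(−Te/τ) = e^(−1.34/0.7501) = 0.1676.
Trapped volume = 425.0 × 0.1676 = 71.23 mL.

71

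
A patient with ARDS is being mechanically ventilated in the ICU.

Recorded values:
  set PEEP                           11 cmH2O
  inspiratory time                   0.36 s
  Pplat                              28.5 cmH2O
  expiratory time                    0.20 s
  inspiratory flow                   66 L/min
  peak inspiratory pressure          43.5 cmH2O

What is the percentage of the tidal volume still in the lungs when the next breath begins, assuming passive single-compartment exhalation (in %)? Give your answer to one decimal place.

Flow: 66 L/min ÷ 60 = 1.1 L/s.
Vt = flow × Ti = 1.1 L/s × 0.36 s × 1000 mL/L = 396.0 mL.
R = (PIP − Pplat)/V̇ = (43.5 − 28.5) / 1.1 = 15.0/1.1 = 13.636 cmH2O·s/L.
C = Vt/(Pplat − PEEP) = 396.0 / (28.5 − 11) = 396.0/17.5 = 22.629 mL/cmH2O.
τ = R × C = 13.636 × 0.02263 L/cmH2O = 0.3086 s.
Fraction remaining at end-expiration = e^(−Te/τ) = e^(−0.20/0.3086) = 0.523 → 52.3%.

52.3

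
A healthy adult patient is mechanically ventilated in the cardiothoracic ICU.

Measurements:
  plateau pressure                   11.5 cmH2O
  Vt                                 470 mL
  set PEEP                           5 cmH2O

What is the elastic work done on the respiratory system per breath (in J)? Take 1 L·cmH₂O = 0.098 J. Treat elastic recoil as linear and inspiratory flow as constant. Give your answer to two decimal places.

Elastic work ≈ ½ × (Pplat − PEEP) × Vt = 0.5 × (11.5 − 5) × 0.470 L = 0.5 × 6.5 × 0.470 = 1.528 L·cmH2O.
× 0.098 J/(L·cmH2O) → 0.1497 J.

0.15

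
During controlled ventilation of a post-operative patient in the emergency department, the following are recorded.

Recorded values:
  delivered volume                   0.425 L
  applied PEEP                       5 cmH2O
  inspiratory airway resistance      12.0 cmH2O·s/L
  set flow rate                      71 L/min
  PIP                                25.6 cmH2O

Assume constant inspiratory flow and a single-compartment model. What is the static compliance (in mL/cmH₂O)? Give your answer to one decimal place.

Flow: 71 L/min ÷ 60 = 1.1833 L/s.
Equation of motion (constant flow): PIP = Vt/C + R·V̇ + PEEP.
Vt/C = PIP − R·V̇ − PEEP = 25.6 − 12.0×1.1833 − 5 = 25.6 − 14.2 − 5 = 6.4 cmH2O.
C = Vt / 6.4 = 425 / 6.4 = 66.406 mL/cmH2O.

66.4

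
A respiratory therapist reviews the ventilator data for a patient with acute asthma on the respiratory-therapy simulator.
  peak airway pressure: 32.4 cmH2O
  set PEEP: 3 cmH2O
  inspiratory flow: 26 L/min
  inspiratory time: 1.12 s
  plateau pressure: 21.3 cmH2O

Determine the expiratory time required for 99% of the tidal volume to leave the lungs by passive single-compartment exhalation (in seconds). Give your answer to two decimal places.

3.13

Flow: 26 L/min ÷ 60 = 0.4333 L/s.
Vt = flow × Ti = 0.4333 L/s × 1.12 s × 1000 mL/L = 485.3 mL.
R = (PIP − Pplat)/V̇ = (32.4 − 21.3) / 0.4333 = 11.1/0.4333 = 25.617 cmH2O·s/L.
C = Vt/(Pplat − PEEP) = 485.3 / (21.3 − 3) = 485.3/18.3 = 26.519 mL/cmH2O.
τ = R × C = 25.617 × 0.02652 L/cmH2O = 0.6794 s.
t = −τ·ln(1 − 0.99) = −0.6794·ln(0.01) = 3.129 s.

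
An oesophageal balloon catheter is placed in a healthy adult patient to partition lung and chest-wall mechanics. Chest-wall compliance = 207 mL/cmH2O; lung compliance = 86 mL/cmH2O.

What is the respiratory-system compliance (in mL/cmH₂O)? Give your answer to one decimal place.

Lung and chest wall are elastances in series: 1/Crs = 1/CL + 1/Ccw.
1/Crs = 1/86 + 1/207 = 0.01646.
Crs = 60.753 mL/cmH2O.

60.8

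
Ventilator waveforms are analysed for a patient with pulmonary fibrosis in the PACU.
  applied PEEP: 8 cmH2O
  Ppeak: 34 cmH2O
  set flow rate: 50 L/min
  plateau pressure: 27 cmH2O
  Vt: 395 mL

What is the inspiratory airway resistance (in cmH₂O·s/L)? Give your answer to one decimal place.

Flow: 50 L/min ÷ 60 = 0.8333 L/s.
Raw = (PIP − Pplat) / flow = (34 − 27) / 0.8333 = 7.0 / 0.8333 = 8.4 cmH2O·s/L.

8.4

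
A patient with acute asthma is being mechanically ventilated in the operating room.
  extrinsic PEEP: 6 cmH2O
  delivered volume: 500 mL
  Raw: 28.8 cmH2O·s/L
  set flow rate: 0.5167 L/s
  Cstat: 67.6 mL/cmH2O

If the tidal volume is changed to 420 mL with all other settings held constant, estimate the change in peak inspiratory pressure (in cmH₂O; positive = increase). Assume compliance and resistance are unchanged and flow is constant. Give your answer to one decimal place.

-1.2

PIP = Vt/C + R·V̇ + PEEP (constant-flow equation of motion).
Only the elastic term changes: ΔPIP = ΔVt / C = (420 − 500) / 67.6 = -1.183 cmH2O.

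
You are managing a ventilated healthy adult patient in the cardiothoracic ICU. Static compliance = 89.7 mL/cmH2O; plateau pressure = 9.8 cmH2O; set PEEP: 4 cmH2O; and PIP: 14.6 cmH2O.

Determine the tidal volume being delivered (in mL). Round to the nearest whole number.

Vt = Cstat × (Pplat − PEEP) = 89.7 × (9.8 − 4) = 89.7 × 5.8 = 520.26 mL.

520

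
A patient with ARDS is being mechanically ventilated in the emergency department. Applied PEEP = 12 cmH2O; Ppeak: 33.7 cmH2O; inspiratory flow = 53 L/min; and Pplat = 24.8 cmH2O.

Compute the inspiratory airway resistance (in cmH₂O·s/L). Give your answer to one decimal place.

Flow: 53 L/min ÷ 60 = 0.8833 L/s.
Raw = (PIP − Pplat) / flow = (33.7 − 24.8) / 0.8833 = 8.9 / 0.8833 = 10.076 cmH2O·s/L.

10.1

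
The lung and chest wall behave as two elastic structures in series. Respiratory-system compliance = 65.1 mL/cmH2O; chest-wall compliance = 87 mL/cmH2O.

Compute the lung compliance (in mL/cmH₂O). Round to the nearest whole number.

1/CL = 1/Crs − 1/Ccw.
1/CL = 1/65.1 − 1/87 = 0.003867.
CL = 258.6 mL/cmH2O.

259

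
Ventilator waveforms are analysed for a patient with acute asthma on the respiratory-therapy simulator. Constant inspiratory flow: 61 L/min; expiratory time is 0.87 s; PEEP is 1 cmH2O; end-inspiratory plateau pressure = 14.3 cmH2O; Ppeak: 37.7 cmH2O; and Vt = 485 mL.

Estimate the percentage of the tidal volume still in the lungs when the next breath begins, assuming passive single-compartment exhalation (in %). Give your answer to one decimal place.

Flow: 61 L/min ÷ 60 = 1.0167 L/s.
R = (PIP − Pplat)/V̇ = (37.7 − 14.3) / 1.0167 = 23.4/1.0167 = 23.016 cmH2O·s/L.
C = Vt/(Pplat − PEEP) = 485.0 / (14.3 − 1) = 485.0/13.3 = 36.466 mL/cmH2O.
τ = R × C = 23.016 × 0.03647 L/cmH2O = 0.8394 s.
Fraction remaining at end-expiration = e^(−Te/τ) = e^(−0.87/0.8394) = 0.3547 → 35.47%.

35.5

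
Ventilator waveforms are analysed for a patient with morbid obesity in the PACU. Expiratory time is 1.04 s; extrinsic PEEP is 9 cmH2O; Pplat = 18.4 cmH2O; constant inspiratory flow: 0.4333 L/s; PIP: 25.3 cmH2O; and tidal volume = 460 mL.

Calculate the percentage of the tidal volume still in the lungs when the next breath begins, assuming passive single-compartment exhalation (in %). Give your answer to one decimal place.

R = (PIP − Pplat)/V̇ = (25.3 − 18.4) / 0.4333 = 6.9/0.4333 = 15.924 cmH2O·s/L.
C = Vt/(Pplat − PEEP) = 460.0 / (18.4 − 9) = 460.0/9.4 = 48.936 mL/cmH2O.
τ = R × C = 15.924 × 0.04894 L/cmH2O = 0.7793 s.
Fraction remaining at end-expiration = e^(−Te/τ) = e^(−1.04/0.7793) = 0.2633 → 26.33%.

26.3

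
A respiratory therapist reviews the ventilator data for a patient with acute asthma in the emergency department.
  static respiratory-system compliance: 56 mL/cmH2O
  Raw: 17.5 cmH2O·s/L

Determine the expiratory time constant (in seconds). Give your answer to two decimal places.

0.98

τ = R × C = 17.5 × 56 mL/cmH2O = 17.5 × 0.056 L/cmH2O = 0.98 s.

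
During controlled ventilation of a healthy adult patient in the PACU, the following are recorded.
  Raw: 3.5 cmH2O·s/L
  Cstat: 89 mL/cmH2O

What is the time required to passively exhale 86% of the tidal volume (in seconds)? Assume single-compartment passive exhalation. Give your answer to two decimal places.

0.61

τ = R × C = 3.5 × 89 mL/cmH2O = 3.5 × 0.089 L/cmH2O = 0.3115 s.
Exhaled fraction f = 1 − e^(−t/τ) → t = −τ·ln(1 − f) = −0.3115·ln(0.14) = 0.6124 s.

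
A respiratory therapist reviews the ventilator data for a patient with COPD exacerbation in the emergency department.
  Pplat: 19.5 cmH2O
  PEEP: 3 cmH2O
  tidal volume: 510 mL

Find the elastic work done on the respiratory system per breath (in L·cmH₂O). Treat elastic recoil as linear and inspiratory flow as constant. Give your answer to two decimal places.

Elastic work ≈ ½ × (Pplat − PEEP) × Vt = 0.5 × (19.5 − 3) × 0.510 L = 0.5 × 16.5 × 0.510 = 4.208 L·cmH2O.

4.21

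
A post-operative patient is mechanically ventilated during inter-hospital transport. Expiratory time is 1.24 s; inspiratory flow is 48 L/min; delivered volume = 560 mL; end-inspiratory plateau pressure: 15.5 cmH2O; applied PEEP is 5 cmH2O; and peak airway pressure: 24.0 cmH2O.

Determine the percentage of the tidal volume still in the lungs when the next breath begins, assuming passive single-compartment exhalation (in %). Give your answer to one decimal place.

Flow: 48 L/min ÷ 60 = 0.8 L/s.
R = (PIP − Pplat)/V̇ = (24.0 − 15.5) / 0.8 = 8.5/0.8 = 10.625 cmH2O·s/L.
C = Vt/(Pplat − PEEP) = 560.0 / (15.5 − 5) = 560.0/10.5 = 53.333 mL/cmH2O.
τ = R × C = 10.625 × 0.05333 L/cmH2O = 0.5666 s.
Fraction remaining at end-expiration = e^(−Te/τ) = e^(−1.24/0.5666) = 0.1121 → 11.21%.

11.2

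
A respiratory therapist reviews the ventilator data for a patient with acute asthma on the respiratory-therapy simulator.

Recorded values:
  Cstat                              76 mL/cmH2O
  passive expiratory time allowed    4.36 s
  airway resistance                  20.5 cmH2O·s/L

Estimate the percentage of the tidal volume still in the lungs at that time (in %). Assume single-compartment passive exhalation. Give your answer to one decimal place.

6.1

τ = R × C = 20.5 × 76 mL/cmH2O = 20.5 × 0.076 L/cmH2O = 1.558 s.
Passive exhalation: V(t)/V₀ = e^(−t/τ) = e^(−4.36/1.558) = 0.0609.
Fraction remaining = 0.0609 → 6.09%.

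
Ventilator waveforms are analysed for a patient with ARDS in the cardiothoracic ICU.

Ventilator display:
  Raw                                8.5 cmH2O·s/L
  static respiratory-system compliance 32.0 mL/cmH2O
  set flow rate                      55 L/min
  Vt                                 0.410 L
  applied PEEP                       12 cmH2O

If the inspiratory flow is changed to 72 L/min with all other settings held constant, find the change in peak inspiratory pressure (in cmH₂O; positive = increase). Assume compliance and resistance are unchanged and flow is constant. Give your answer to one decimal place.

Flow: 55 L/min ÷ 60 = 0.9167 L/s.
New flow: 72 L/min ÷ 60 = 1.2 L/s.
PIP = Vt/C + R·V̇ + PEEP (constant-flow equation of motion).
Only the resistive term changes: ΔPIP = R × ΔV̇ = 8.5 × (1.2 − 0.9167) = 8.5 × 0.2833 = 2.408 cmH2O.

2.4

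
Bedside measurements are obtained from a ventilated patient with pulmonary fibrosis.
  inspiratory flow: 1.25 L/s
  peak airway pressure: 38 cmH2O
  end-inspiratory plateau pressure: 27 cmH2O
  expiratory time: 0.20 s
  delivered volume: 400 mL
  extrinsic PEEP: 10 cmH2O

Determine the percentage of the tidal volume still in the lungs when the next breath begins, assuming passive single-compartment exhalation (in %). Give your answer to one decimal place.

38.1

R = (PIP − Pplat)/V̇ = (38 − 27) / 1.25 = 11.0/1.25 = 8.8 cmH2O·s/L.
C = Vt/(Pplat − PEEP) = 400.0 / (27 − 10) = 400.0/17.0 = 23.529 mL/cmH2O.
τ = R × C = 8.8 × 0.02353 L/cmH2O = 0.2071 s.
Fraction remaining at end-expiration = e^(−Te/τ) = e^(−0.20/0.2071) = 0.3807 → 38.07%.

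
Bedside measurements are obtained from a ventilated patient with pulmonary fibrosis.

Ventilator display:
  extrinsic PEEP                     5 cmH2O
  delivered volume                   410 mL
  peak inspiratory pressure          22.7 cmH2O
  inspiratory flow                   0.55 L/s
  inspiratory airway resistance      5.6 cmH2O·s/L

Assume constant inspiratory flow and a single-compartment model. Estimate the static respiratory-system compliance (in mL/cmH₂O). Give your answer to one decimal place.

28.0

Equation of motion (constant flow): PIP = Vt/C + R·V̇ + PEEP.
Vt/C = PIP − R·V̇ − PEEP = 22.7 − 5.6×0.55 − 5 = 22.7 − 3.08 − 5 = 14.62 cmH2O.
C = Vt / 14.62 = 410 / 14.62 = 28.044 mL/cmH2O.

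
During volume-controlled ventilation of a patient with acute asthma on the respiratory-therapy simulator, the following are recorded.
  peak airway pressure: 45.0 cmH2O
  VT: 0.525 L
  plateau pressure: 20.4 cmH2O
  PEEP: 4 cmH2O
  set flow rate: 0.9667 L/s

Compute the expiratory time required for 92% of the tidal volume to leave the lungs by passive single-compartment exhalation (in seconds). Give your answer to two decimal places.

R = (PIP − Pplat)/V̇ = (45.0 − 20.4) / 0.9667 = 24.6/0.9667 = 25.447 cmH2O·s/L.
C = Vt/(Pplat − PEEP) = 525.0 / (20.4 − 4) = 525.0/16.4 = 32.012 mL/cmH2O.
τ = R × C = 25.447 × 0.03201 L/cmH2O = 0.8146 s.
t = −τ·ln(1 − 0.92) = −0.8146·ln(0.08) = 2.057 s.

2.06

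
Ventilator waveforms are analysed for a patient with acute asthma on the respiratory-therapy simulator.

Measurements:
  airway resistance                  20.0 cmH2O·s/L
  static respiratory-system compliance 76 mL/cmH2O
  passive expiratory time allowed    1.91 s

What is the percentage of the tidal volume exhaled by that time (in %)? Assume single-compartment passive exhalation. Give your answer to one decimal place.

τ = R × C = 20.0 × 76 mL/cmH2O = 20.0 × 0.076 L/cmH2O = 1.52 s.
Passive exhalation: V(t)/V₀ = e^(−t/τ) = e^(−1.91/1.52) = 0.2846.
Fraction exhaled = 1 − 0.2846 = 0.7154 → 71.54%.

71.5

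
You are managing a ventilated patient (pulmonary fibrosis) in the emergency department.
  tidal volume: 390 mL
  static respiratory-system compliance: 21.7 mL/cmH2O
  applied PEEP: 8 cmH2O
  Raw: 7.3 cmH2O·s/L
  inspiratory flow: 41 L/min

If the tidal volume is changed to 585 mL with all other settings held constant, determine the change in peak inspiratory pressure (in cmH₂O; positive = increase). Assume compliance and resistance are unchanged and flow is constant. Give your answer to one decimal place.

9.0

PIP = Vt/C + R·V̇ + PEEP (constant-flow equation of motion).
Only the elastic term changes: ΔPIP = ΔVt / C = (585 − 390) / 21.7 = 8.986 cmH2O.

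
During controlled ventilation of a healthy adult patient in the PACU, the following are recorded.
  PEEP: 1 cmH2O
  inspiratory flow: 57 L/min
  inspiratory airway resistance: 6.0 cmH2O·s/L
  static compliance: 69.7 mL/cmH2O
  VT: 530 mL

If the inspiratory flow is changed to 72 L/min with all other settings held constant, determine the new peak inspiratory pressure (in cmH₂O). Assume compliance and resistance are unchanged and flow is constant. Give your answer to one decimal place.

Flow: 57 L/min ÷ 60 = 0.95 L/s.
New flow: 72 L/min ÷ 60 = 1.2 L/s.
PIP = Vt/C + R·V̇ + PEEP (constant-flow equation of motion).
Only the resistive term changes: ΔPIP = R × ΔV̇ = 6.0 × (1.2 − 0.95) = 6.0 × 0.25 = 1.5 cmH2O.
Original PIP = 530/69.7 + 6.0×0.95 + 1 = 14.304 cmH2O; new PIP = 14.304 + (1.5) = 15.804 cmH2O.

15.8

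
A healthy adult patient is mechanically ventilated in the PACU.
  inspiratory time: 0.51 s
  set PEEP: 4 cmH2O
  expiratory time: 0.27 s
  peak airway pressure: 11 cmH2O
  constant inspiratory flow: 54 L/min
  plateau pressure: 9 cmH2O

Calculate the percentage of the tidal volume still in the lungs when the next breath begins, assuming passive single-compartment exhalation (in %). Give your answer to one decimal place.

26.6

Flow: 54 L/min ÷ 60 = 0.9 L/s.
Vt = flow × Ti = 0.9 L/s × 0.51 s × 1000 mL/L = 459.0 mL.
R = (PIP − Pplat)/V̇ = (11 − 9) / 0.9 = 2.0/0.9 = 2.222 cmH2O·s/L.
C = Vt/(Pplat − PEEP) = 459.0 / (9 − 4) = 459.0/5.0 = 91.8 mL/cmH2O.
τ = R × C = 2.222 × 0.0918 L/cmH2O = 0.204 s.
Fraction remaining at end-expiration = e^(−Te/τ) = e^(−0.27/0.204) = 0.2662 → 26.62%.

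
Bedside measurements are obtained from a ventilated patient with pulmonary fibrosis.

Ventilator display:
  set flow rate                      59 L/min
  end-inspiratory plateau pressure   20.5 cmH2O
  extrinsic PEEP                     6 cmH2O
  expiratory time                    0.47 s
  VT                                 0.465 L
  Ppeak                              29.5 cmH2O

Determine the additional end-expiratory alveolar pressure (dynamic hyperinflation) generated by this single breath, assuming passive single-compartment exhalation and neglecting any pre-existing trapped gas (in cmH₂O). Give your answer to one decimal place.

2.9

Flow: 59 L/min ÷ 60 = 0.9833 L/s.
R = (PIP − Pplat)/V̇ = (29.5 − 20.5) / 0.9833 = 9.0/0.9833 = 9.153 cmH2O·s/L.
C = Vt/(Pplat − PEEP) = 465.0 / (20.5 − 6) = 465.0/14.5 = 32.069 mL/cmH2O.
τ = R × C = 9.153 × 0.03207 L/cmH2O = 0.2935 s.
Fraction remaining = e^(−Te/τ) = e^(−0.47/0.2935) = 0.2016; trapped volume = 465.0 × 0.2016 = 93.744 mL.
Additional alveolar pressure from trapping ≈ V_trapped / C = 93.744 / 32.069 = 2.923 cmH2O.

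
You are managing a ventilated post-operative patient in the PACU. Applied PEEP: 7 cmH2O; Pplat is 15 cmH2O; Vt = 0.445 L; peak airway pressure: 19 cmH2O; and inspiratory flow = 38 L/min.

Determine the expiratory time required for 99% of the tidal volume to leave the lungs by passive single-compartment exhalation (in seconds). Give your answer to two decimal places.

1.62

Flow: 38 L/min ÷ 60 = 0.6333 L/s.
R = (PIP − Pplat)/V̇ = (19 − 15) / 0.6333 = 4.0/0.6333 = 6.316 cmH2O·s/L.
C = Vt/(Pplat − PEEP) = 445.0 / (15 − 7) = 445.0/8.0 = 55.625 mL/cmH2O.
τ = R × C = 6.316 × 0.05563 L/cmH2O = 0.3514 s.
t = −τ·ln(1 − 0.99) = −0.3514·ln(0.01) = 1.618 s.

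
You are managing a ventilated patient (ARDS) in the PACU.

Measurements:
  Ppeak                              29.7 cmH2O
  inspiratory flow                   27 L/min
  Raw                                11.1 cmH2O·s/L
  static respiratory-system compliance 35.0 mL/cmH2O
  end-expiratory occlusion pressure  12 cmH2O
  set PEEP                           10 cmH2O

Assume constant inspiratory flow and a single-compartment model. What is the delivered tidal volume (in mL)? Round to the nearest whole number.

445

Flow: 27 L/min ÷ 60 = 0.45 L/s.
Total PEEP = 12 cmH2O (set 10 + intrinsic 2); this is the baseline alveolar pressure.
Equation of motion (constant flow): PIP = Vt/C + R·V̇ + PEEP.
Vt/C = PIP − R·V̇ − PEEP = 29.7 − 4.995 − 12 = 12.705 cmH2O.
Vt = C × 12.705 = 35.0 × 12.705 = 444.68 mL.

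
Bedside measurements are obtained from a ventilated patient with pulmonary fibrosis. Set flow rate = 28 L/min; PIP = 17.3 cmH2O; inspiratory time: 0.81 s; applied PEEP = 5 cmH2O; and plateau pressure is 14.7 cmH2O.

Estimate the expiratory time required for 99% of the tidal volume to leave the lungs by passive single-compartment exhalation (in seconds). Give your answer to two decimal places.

Flow: 28 L/min ÷ 60 = 0.4667 L/s.
Vt = flow × Ti = 0.4667 L/s × 0.81 s × 1000 mL/L = 378.03 mL.
R = (PIP − Pplat)/V̇ = (17.3 − 14.7) / 0.4667 = 2.6/0.4667 = 5.571 cmH2O·s/L.
C = Vt/(Pplat − PEEP) = 378.03 / (14.7 − 5) = 378.03/9.7 = 38.972 mL/cmH2O.
τ = R × C = 5.571 × 0.03897 L/cmH2O = 0.2171 s.
t = −τ·ln(1 − 0.99) = −0.2171·ln(0.01) = 0.9998 s.

1.00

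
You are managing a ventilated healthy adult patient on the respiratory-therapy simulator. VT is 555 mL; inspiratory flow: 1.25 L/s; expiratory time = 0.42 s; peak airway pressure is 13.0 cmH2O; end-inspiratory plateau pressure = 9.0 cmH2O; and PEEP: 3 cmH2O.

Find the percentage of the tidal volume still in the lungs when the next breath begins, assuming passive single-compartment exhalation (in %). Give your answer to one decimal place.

24.2

R = (PIP − Pplat)/V̇ = (13.0 − 9.0) / 1.25 = 4.0/1.25 = 3.2 cmH2O·s/L.
C = Vt/(Pplat − PEEP) = 555.0 / (9.0 − 3) = 555.0/6.0 = 92.5 mL/cmH2O.
τ = R × C = 3.2 × 0.0925 L/cmH2O = 0.296 s.
Fraction remaining at end-expiration = e^(−Te/τ) = e^(−0.42/0.296) = 0.242 → 24.2%.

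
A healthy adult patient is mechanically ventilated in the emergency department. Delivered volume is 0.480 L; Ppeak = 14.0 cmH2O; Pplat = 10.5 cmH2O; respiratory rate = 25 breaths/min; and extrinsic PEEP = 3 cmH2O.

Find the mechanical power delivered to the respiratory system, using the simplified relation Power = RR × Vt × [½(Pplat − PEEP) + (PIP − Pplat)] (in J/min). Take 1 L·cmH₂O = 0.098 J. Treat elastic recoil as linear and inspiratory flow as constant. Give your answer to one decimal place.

8.5

Per-breath work = Vt × [½(Pplat−PEEP) + (PIP−Pplat)] = 0.480 × [0.5×7.5 + 3.5] = 0.480 × 7.25 = 3.48 L·cmH2O.
Power = 25 × 3.48 = 87.0 L·cmH2O/min.
× 0.098 J/(L·cmH2O) → 8.526 J/min.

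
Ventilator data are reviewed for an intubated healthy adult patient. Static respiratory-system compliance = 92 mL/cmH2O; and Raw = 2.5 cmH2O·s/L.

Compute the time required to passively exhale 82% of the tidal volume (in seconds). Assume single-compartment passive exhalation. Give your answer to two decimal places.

0.39

τ = R × C = 2.5 × 92 mL/cmH2O = 2.5 × 0.092 L/cmH2O = 0.23 s.
Exhaled fraction f = 1 − e^(−t/τ) → t = −τ·ln(1 − f) = −0.23·ln(0.18) = 0.3944 s.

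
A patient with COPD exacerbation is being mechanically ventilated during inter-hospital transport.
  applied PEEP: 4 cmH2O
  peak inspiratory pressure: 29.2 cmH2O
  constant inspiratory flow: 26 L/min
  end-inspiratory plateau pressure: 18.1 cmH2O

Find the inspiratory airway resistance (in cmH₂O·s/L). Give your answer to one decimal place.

25.6

Flow: 26 L/min ÷ 60 = 0.4333 L/s.
Raw = (PIP − Pplat) / flow = (29.2 − 18.1) / 0.4333 = 11.1 / 0.4333 = 25.617 cmH2O·s/L.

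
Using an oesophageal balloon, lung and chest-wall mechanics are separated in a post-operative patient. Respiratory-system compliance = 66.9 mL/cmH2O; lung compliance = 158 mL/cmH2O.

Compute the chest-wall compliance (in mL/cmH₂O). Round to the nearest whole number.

1/Ccw = 1/Crs − 1/CL.
1/Ccw = 1/66.9 − 1/158 = 0.008619.
Ccw = 116.02 mL/cmH2O.

116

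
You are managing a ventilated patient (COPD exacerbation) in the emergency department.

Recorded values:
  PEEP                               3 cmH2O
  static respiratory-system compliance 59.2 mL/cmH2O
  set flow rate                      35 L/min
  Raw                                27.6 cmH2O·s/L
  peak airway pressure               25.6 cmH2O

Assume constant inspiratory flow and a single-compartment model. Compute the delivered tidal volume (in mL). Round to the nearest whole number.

Flow: 35 L/min ÷ 60 = 0.5833 L/s.
Equation of motion (constant flow): PIP = Vt/C + R·V̇ + PEEP.
Vt/C = PIP − R·V̇ − PEEP = 25.6 − 16.099 − 3 = 6.501 cmH2O.
Vt = C × 6.501 = 59.2 × 6.501 = 384.86 mL.

385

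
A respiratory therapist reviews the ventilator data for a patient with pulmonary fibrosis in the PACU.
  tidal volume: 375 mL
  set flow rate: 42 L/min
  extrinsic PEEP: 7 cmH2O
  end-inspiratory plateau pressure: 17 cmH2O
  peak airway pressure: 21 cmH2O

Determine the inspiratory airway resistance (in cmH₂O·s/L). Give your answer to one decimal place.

5.7

Flow: 42 L/min ÷ 60 = 0.7 L/s.
Raw = (PIP − Pplat) / flow = (21 − 17) / 0.7 = 4.0 / 0.7 = 5.714 cmH2O·s/L.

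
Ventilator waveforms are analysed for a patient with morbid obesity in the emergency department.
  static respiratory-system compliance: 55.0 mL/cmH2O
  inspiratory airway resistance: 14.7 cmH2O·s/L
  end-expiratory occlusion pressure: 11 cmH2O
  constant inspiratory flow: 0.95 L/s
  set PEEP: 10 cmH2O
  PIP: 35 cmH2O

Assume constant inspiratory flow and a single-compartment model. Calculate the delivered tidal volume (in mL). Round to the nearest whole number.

552

Total PEEP = 11 cmH2O (set 10 + intrinsic 1); this is the baseline alveolar pressure.
Equation of motion (constant flow): PIP = Vt/C + R·V̇ + PEEP.
Vt/C = PIP − R·V̇ − PEEP = 35 − 13.965 − 11 = 10.035 cmH2O.
Vt = C × 10.035 = 55.0 × 10.035 = 551.93 mL.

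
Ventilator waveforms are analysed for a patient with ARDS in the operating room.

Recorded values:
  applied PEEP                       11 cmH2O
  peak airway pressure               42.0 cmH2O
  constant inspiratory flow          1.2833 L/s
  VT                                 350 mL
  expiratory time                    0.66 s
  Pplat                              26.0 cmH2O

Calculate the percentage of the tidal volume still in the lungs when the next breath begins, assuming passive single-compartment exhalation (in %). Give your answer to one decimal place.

R = (PIP − Pplat)/V̇ = (42.0 − 26.0) / 1.2833 = 16.0/1.2833 = 12.468 cmH2O·s/L.
C = Vt/(Pplat − PEEP) = 350.0 / (26.0 − 11) = 350.0/15.0 = 23.333 mL/cmH2O.
τ = R × C = 12.468 × 0.02333 L/cmH2O = 0.2909 s.
Fraction remaining at end-expiration = e^(−Te/τ) = e^(−0.66/0.2909) = 0.1034 → 10.34%.

10.3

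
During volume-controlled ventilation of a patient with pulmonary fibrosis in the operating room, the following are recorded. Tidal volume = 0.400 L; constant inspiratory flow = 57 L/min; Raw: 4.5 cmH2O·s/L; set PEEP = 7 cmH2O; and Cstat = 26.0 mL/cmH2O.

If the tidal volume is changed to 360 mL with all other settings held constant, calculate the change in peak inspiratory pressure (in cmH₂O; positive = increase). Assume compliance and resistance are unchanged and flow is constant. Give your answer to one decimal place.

-1.5

PIP = Vt/C + R·V̇ + PEEP (constant-flow equation of motion).
Only the elastic term changes: ΔPIP = ΔVt / C = (360 − 400) / 26.0 = -1.538 cmH2O.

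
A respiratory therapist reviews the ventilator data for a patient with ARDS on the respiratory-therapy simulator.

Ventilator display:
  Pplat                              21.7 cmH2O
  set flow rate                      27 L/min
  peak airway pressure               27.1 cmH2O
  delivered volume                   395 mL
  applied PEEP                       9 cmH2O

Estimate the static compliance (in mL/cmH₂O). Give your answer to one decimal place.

Cstat = Vt / (Pplat − PEEP) = 395 / (21.7 − 9) = 395 / 12.7 = 31.102 mL/cmH2O.

31.1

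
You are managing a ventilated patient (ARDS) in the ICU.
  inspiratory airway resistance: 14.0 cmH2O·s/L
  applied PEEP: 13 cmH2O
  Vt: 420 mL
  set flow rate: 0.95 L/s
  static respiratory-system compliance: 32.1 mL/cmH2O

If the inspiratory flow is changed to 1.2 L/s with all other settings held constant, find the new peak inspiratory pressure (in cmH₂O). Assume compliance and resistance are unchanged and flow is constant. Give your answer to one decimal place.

PIP = Vt/C + R·V̇ + PEEP (constant-flow equation of motion).
Only the resistive term changes: ΔPIP = R × ΔV̇ = 14.0 × (1.2 − 0.95) = 14.0 × 0.25 = 3.5 cmH2O.
Original PIP = 420/32.1 + 14.0×0.95 + 13 = 39.384 cmH2O; new PIP = 39.384 + (3.5) = 42.884 cmH2O.

42.9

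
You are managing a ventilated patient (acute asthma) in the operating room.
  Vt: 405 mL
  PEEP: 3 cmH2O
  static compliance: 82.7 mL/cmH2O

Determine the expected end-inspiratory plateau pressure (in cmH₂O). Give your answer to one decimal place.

7.9

Pplat = PEEP + Vt / Cstat = 3 + 405 / 82.7 = 3 + 4.897 = 7.897 cmH2O.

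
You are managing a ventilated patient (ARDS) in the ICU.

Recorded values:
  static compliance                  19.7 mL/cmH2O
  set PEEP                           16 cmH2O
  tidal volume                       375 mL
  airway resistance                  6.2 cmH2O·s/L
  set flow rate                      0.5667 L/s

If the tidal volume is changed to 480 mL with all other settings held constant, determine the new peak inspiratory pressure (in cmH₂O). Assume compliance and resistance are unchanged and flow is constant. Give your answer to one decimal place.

43.9

PIP = Vt/C + R·V̇ + PEEP (constant-flow equation of motion).
Only the elastic term changes: ΔPIP = ΔVt / C = (480 − 375) / 19.7 = 5.33 cmH2O.
Original PIP = 375/19.7 + 6.2×0.5667 + 16 = 38.549 cmH2O; new PIP = 38.549 + (5.33) = 43.879 cmH2O.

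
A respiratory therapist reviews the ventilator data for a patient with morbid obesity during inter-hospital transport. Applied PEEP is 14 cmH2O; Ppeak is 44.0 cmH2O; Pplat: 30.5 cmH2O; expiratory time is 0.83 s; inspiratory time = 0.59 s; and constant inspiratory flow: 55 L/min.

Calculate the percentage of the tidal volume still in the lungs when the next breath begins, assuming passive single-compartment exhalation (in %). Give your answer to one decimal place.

Flow: 55 L/min ÷ 60 = 0.9167 L/s.
Vt = flow × Ti = 0.9167 L/s × 0.59 s × 1000 mL/L = 540.85 mL.
R = (PIP − Pplat)/V̇ = (44.0 − 30.5) / 0.9167 = 13.5/0.9167 = 14.727 cmH2O·s/L.
C = Vt/(Pplat − PEEP) = 540.85 / (30.5 − 14) = 540.85/16.5 = 32.779 mL/cmH2O.
τ = R × C = 14.727 × 0.03278 L/cmH2O = 0.4828 s.
Fraction remaining at end-expiration = e^(−Te/τ) = e^(−0.83/0.4828) = 0.1792 → 17.92%.

17.9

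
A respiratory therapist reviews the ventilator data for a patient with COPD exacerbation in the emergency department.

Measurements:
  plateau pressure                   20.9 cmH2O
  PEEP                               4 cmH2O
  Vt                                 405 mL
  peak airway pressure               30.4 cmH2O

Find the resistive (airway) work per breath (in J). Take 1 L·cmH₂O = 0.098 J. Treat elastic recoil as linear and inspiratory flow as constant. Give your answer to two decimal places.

With constant inspiratory flow the resistive pressure is constant at PIP − Pplat = 30.4 − 20.9 = 9.5 cmH2O, so resistive work = 9.5 × 0.405 = 3.848 L·cmH2O.
× 0.098 J/(L·cmH2O) → 0.3771 J.

0.38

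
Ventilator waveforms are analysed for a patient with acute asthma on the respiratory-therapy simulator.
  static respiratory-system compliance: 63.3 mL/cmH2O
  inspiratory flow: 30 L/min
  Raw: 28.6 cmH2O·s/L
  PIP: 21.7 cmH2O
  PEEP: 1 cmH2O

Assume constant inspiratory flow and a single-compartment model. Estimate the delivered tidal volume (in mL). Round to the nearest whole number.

Flow: 30 L/min ÷ 60 = 0.5 L/s.
Equation of motion (constant flow): PIP = Vt/C + R·V̇ + PEEP.
Vt/C = PIP − R·V̇ − PEEP = 21.7 − 14.3 − 1 = 6.4 cmH2O.
Vt = C × 6.4 = 63.3 × 6.4 = 405.12 mL.

405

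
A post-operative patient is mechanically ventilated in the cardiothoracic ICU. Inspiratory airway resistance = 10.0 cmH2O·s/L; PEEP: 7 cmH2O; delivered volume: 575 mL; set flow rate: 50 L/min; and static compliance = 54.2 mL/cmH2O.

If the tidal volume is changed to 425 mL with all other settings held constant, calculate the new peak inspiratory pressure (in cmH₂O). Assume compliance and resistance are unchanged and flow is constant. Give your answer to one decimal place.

Flow: 50 L/min ÷ 60 = 0.8333 L/s.
PIP = Vt/C + R·V̇ + PEEP (constant-flow equation of motion).
Only the elastic term changes: ΔPIP = ΔVt / C = (425 − 575) / 54.2 = -2.768 cmH2O.
Original PIP = 575/54.2 + 10.0×0.8333 + 7 = 25.942 cmH2O; new PIP = 25.942 + (-2.768) = 23.174 cmH2O.

23.2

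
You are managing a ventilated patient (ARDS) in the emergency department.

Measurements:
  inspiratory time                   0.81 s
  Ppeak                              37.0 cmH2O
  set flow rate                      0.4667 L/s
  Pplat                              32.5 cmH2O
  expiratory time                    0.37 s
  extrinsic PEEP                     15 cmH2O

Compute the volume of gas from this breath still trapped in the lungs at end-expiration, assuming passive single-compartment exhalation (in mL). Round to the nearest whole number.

Vt = flow × Ti = 0.4667 L/s × 0.81 s × 1000 mL/L = 378.03 mL.
R = (PIP − Pplat)/V̇ = (37.0 − 32.5) / 0.4667 = 4.5/0.4667 = 9.642 cmH2O·s/L.
C = Vt/(Pplat − PEEP) = 378.03 / (32.5 − 15) = 378.03/17.5 = 21.602 mL/cmH2O.
τ = R × C = 9.642 × 0.0216 L/cmH2O = 0.2083 s.
Fraction remaining = e^(−Te/τ) = e^(−0.37/0.2083) = 0.1693.
Trapped volume = 378.03 × 0.1693 = 64.0 mL.

64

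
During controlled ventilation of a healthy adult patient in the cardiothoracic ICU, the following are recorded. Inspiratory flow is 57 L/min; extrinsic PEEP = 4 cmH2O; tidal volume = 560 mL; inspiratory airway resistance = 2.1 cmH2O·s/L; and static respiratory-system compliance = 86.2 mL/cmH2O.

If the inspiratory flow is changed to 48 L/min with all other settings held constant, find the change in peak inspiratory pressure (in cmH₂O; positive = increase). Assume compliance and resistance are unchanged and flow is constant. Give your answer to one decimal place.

Flow: 57 L/min ÷ 60 = 0.95 L/s.
New flow: 48 L/min ÷ 60 = 0.8 L/s.
PIP = Vt/C + R·V̇ + PEEP (constant-flow equation of motion).
Only the resistive term changes: ΔPIP = R × ΔV̇ = 2.1 × (0.8 − 0.95) = 2.1 × -0.15 = -0.315 cmH2O.

-0.3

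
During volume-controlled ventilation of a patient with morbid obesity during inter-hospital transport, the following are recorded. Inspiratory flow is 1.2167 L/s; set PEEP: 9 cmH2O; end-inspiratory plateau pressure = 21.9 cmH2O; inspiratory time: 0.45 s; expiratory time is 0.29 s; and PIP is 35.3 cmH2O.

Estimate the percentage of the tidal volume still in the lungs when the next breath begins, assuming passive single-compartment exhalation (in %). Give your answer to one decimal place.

53.8

Vt = flow × Ti = 1.2167 L/s × 0.45 s × 1000 mL/L = 547.52 mL.
R = (PIP − Pplat)/V̇ = (35.3 − 21.9) / 1.2167 = 13.4/1.2167 = 11.013 cmH2O·s/L.
C = Vt/(Pplat − PEEP) = 547.52 / (21.9 − 9) = 547.52/12.9 = 42.443 mL/cmH2O.
τ = R × C = 11.013 × 0.04244 L/cmH2O = 0.4674 s.
Fraction remaining at end-expiration = e^(−Te/τ) = e^(−0.29/0.4674) = 0.5377 → 53.77%.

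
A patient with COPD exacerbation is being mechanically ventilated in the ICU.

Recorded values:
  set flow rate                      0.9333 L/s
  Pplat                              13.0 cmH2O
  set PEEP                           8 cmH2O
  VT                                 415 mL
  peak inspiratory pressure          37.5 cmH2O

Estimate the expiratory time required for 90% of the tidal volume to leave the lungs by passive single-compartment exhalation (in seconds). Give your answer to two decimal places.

5.02

R = (PIP − Pplat)/V̇ = (37.5 − 13.0) / 0.9333 = 24.5/0.9333 = 26.251 cmH2O·s/L.
C = Vt/(Pplat − PEEP) = 415.0 / (13.0 − 8) = 415.0/5.0 = 83.0 mL/cmH2O.
τ = R × C = 26.251 × 0.083 L/cmH2O = 2.179 s.
t = −τ·ln(1 − 0.90) = −2.179·ln(0.1) = 5.017 s.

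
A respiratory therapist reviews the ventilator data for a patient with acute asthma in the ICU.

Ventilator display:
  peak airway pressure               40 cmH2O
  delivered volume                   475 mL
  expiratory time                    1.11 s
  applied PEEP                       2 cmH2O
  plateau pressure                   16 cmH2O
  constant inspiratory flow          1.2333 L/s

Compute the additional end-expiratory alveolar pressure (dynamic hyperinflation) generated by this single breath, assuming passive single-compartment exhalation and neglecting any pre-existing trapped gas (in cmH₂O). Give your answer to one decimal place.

R = (PIP − Pplat)/V̇ = (40 − 16) / 1.2333 = 24.0/1.2333 = 19.46 cmH2O·s/L.
C = Vt/(Pplat − PEEP) = 475.0 / (16 − 2) = 475.0/14.0 = 33.929 mL/cmH2O.
τ = R × C = 19.46 × 0.03393 L/cmH2O = 0.6603 s.
Fraction remaining = e^(−Te/τ) = e^(−1.11/0.6603) = 0.1862; trapped volume = 475.0 × 0.1862 = 88.445 mL.
Additional alveolar pressure from trapping ≈ V_trapped / C = 88.445 / 33.929 = 2.607 cmH2O.

2.6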